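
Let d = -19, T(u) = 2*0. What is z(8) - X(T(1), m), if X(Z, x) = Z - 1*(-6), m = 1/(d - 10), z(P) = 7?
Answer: 1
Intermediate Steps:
T(u) = 0
m = -1/29 (m = 1/(-19 - 10) = 1/(-29) = -1/29 ≈ -0.034483)
X(Z, x) = 6 + Z (X(Z, x) = Z + 6 = 6 + Z)
z(8) - X(T(1), m) = 7 - (6 + 0) = 7 - 1*6 = 7 - 6 = 1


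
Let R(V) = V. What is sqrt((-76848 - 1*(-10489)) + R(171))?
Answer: 2*I*sqrt(16547) ≈ 257.27*I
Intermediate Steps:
sqrt((-76848 - 1*(-10489)) + R(171)) = sqrt((-76848 - 1*(-10489)) + 171) = sqrt((-76848 + 10489) + 171) = sqrt(-66359 + 171) = sqrt(-66188) = 2*I*sqrt(16547)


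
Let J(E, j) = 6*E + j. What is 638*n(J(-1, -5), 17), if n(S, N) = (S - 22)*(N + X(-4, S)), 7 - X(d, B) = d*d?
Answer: -168432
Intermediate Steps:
X(d, B) = 7 - d² (X(d, B) = 7 - d*d = 7 - d²)
J(E, j) = j + 6*E
n(S, N) = (-22 + S)*(-9 + N) (n(S, N) = (S - 22)*(N + (7 - 1*(-4)²)) = (-22 + S)*(N + (7 - 1*16)) = (-22 + S)*(N + (7 - 16)) = (-22 + S)*(N - 9) = (-22 + S)*(-9 + N))
638*n(J(-1, -5), 17) = 638*(198 - 22*17 - 9*(-5 + 6*(-1)) + 17*(-5 + 6*(-1))) = 638*(198 - 374 - 9*(-5 - 6) + 17*(-5 - 6)) = 638*(198 - 374 - 9*(-11) + 17*(-11)) = 638*(198 - 374 + 99 - 187) = 638*(-264) = -168432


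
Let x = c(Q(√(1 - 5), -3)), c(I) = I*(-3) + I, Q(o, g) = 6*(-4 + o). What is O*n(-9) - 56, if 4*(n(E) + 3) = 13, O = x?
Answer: -44 - 6*I ≈ -44.0 - 6.0*I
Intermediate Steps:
Q(o, g) = -24 + 6*o
c(I) = -2*I (c(I) = -3*I + I = -2*I)
x = 48 - 24*I (x = -2*(-24 + 6*√(1 - 5)) = -2*(-24 + 6*√(-4)) = -2*(-24 + 6*(2*I)) = -2*(-24 + 12*I) = 48 - 24*I ≈ 48.0 - 24.0*I)
O = 48 - 24*I ≈ 48.0 - 24.0*I
n(E) = ¼ (n(E) = -3 + (¼)*13 = -3 + 13/4 = ¼)
O*n(-9) - 56 = (48 - 24*I)*(¼) - 56 = (12 - 6*I) - 56 = -44 - 6*I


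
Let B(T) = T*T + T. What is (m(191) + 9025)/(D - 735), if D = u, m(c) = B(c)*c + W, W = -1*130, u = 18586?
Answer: 7013247/17851 ≈ 392.88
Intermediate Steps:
B(T) = T + T² (B(T) = T² + T = T + T²)
W = -130
m(c) = -130 + c²*(1 + c) (m(c) = (c*(1 + c))*c - 130 = c²*(1 + c) - 130 = -130 + c²*(1 + c))
D = 18586
(m(191) + 9025)/(D - 735) = ((-130 + 191²*(1 + 191)) + 9025)/(18586 - 735) = ((-130 + 36481*192) + 9025)/17851 = ((-130 + 7004352) + 9025)*(1/17851) = (7004222 + 9025)*(1/17851) = 7013247*(1/17851) = 7013247/17851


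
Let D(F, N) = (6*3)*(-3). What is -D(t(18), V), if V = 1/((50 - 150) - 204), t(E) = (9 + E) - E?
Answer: 54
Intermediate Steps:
t(E) = 9
V = -1/304 (V = 1/(-100 - 204) = 1/(-304) = -1/304 ≈ -0.0032895)
D(F, N) = -54 (D(F, N) = 18*(-3) = -54)
-D(t(18), V) = -1*(-54) = 54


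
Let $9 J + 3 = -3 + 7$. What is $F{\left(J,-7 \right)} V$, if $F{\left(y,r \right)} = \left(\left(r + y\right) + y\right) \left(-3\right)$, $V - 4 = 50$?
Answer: $1098$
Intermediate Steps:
$V = 54$ ($V = 4 + 50 = 54$)
$J = \frac{1}{9}$ ($J = - \frac{1}{3} + \frac{-3 + 7}{9} = - \frac{1}{3} + \frac{1}{9} \cdot 4 = - \frac{1}{3} + \frac{4}{9} = \frac{1}{9} \approx 0.11111$)
$F{\left(y,r \right)} = - 6 y - 3 r$ ($F{\left(y,r \right)} = \left(r + 2 y\right) \left(-3\right) = - 6 y - 3 r$)
$F{\left(J,-7 \right)} V = \left(\left(-6\right) \frac{1}{9} - -21\right) 54 = \left(- \frac{2}{3} + 21\right) 54 = \frac{61}{3} \cdot 54 = 1098$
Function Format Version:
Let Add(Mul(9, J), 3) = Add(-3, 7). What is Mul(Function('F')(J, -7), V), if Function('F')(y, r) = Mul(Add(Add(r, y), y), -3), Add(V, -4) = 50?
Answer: 1098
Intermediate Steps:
V = 54 (V = Add(4, 50) = 54)
J = Rational(1, 9) (J = Add(Rational(-1, 3), Mul(Rational(1, 9), Add(-3, 7))) = Add(Rational(-1, 3), Mul(Rational(1, 9), 4)) = Add(Rational(-1, 3), Rational(4, 9)) = Rational(1, 9) ≈ 0.11111)
Function('F')(y, r) = Add(Mul(-6, y), Mul(-3, r)) (Function('F')(y, r) = Mul(Add(r, Mul(2, y)), -3) = Add(Mul(-6, y), Mul(-3, r)))
Mul(Function('F')(J, -7), V) = Mul(Add(Mul(-6, Rational(1, 9)), Mul(-3, -7)), 54) = Mul(Add(Rational(-2, 3), 21), 54) = Mul(Rational(61, 3), 54) = 1098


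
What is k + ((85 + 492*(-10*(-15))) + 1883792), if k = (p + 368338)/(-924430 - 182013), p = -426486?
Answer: 2166058071059/1106443 ≈ 1.9577e+6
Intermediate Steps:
k = 58148/1106443 (k = (-426486 + 368338)/(-924430 - 182013) = -58148/(-1106443) = -58148*(-1/1106443) = 58148/1106443 ≈ 0.052554)
k + ((85 + 492*(-10*(-15))) + 1883792) = 58148/1106443 + ((85 + 492*(-10*(-15))) + 1883792) = 58148/1106443 + ((85 + 492*150) + 1883792) = 58148/1106443 + ((85 + 73800) + 1883792) = 58148/1106443 + (73885 + 1883792) = 58148/1106443 + 1957677 = 2166058071059/1106443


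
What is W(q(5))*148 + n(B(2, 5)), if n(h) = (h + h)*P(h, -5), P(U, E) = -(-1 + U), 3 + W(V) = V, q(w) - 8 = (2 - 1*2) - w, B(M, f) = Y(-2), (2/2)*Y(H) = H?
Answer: -12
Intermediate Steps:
Y(H) = H
B(M, f) = -2
q(w) = 8 - w (q(w) = 8 + ((2 - 1*2) - w) = 8 + ((2 - 2) - w) = 8 + (0 - w) = 8 - w)
W(V) = -3 + V
P(U, E) = 1 - U
n(h) = 2*h*(1 - h) (n(h) = (h + h)*(1 - h) = (2*h)*(1 - h) = 2*h*(1 - h))
W(q(5))*148 + n(B(2, 5)) = (-3 + (8 - 1*5))*148 + 2*(-2)*(1 - 1*(-2)) = (-3 + (8 - 5))*148 + 2*(-2)*(1 + 2) = (-3 + 3)*148 + 2*(-2)*3 = 0*148 - 12 = 0 - 12 = -12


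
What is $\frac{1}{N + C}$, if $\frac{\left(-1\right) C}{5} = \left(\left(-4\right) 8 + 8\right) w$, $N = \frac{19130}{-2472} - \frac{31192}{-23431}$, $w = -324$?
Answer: $- \frac{28960716}{1126178202283} \approx -2.5716 \cdot 10^{-5}$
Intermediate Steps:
$N = - \frac{185564203}{28960716}$ ($N = 19130 \left(- \frac{1}{2472}\right) - - \frac{31192}{23431} = - \frac{9565}{1236} + \frac{31192}{23431} = - \frac{185564203}{28960716} \approx -6.4074$)
$C = -38880$ ($C = - 5 \left(\left(-4\right) 8 + 8\right) \left(-324\right) = - 5 \left(-32 + 8\right) \left(-324\right) = - 5 \left(\left(-24\right) \left(-324\right)\right) = \left(-5\right) 7776 = -38880$)
$\frac{1}{N + C} = \frac{1}{- \frac{185564203}{28960716} - 38880} = \frac{1}{- \frac{1126178202283}{28960716}} = - \frac{28960716}{1126178202283}$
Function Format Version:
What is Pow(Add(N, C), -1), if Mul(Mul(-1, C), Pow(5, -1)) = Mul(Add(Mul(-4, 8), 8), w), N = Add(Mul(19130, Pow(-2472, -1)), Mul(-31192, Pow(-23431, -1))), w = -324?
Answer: Rational(-28960716, 1126178202283) ≈ -2.5716e-5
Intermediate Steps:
N = Rational(-185564203, 28960716) (N = Add(Mul(19130, Rational(-1, 2472)), Mul(-31192, Rational(-1, 23431))) = Add(Rational(-9565, 1236), Rational(31192, 23431)) = Rational(-185564203, 28960716) ≈ -6.4074)
C = -38880 (C = Mul(-5, Mul(Add(Mul(-4, 8), 8), -324)) = Mul(-5, Mul(Add(-32, 8), -324)) = Mul(-5, Mul(-24, -324)) = Mul(-5, 7776) = -38880)
Pow(Add(N, C), -1) = Pow(Add(Rational(-185564203, 28960716), -38880), -1) = Pow(Rational(-1126178202283, 28960716), -1) = Rational(-28960716, 1126178202283)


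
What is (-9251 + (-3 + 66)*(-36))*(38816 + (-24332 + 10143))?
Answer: -283678413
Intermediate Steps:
(-9251 + (-3 + 66)*(-36))*(38816 + (-24332 + 10143)) = (-9251 + 63*(-36))*(38816 - 14189) = (-9251 - 2268)*24627 = -11519*24627 = -283678413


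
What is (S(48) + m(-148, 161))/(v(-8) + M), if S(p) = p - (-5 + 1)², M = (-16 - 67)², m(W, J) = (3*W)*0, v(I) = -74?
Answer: 32/6815 ≈ 0.0046955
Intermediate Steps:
m(W, J) = 0
M = 6889 (M = (-83)² = 6889)
S(p) = -16 + p (S(p) = p - 1*(-4)² = p - 1*16 = p - 16 = -16 + p)
(S(48) + m(-148, 161))/(v(-8) + M) = ((-16 + 48) + 0)/(-74 + 6889) = (32 + 0)/6815 = 32*(1/6815) = 32/6815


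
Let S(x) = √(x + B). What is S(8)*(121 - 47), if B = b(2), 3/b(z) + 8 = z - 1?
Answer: 74*√371/7 ≈ 203.62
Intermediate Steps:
b(z) = 3/(-9 + z) (b(z) = 3/(-8 + (z - 1)) = 3/(-8 + (-1 + z)) = 3/(-9 + z))
B = -3/7 (B = 3/(-9 + 2) = 3/(-7) = 3*(-⅐) = -3/7 ≈ -0.42857)
S(x) = √(-3/7 + x) (S(x) = √(x - 3/7) = √(-3/7 + x))
S(8)*(121 - 47) = (√(-21 + 49*8)/7)*(121 - 47) = (√(-21 + 392)/7)*74 = (√371/7)*74 = 74*√371/7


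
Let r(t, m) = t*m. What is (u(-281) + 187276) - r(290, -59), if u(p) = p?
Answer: 204105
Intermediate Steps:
r(t, m) = m*t
(u(-281) + 187276) - r(290, -59) = (-281 + 187276) - (-59)*290 = 186995 - 1*(-17110) = 186995 + 17110 = 204105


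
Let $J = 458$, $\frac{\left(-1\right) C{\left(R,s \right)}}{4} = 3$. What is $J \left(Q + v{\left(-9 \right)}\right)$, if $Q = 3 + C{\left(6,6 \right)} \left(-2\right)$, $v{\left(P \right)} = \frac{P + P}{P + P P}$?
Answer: $\frac{24503}{2} \approx 12252.0$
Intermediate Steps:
$v{\left(P \right)} = \frac{2 P}{P + P^{2}}$
$C{\left(R,s \right)} = -12$ ($C{\left(R,s \right)} = \left(-4\right) 3 = -12$)
$Q = 27$ ($Q = 3 - -24 = 3 + 24 = 27$)
$J \left(Q + v{\left(-9 \right)}\right) = 458 \left(27 + \frac{2}{1 - 9}\right) = 458 \left(27 + \frac{2}{-8}\right) = 458 \left(27 + 2 \left(- \frac{1}{8}\right)\right) = 458 \left(27 - \frac{1}{4}\right) = 458 \cdot \frac{107}{4} = \frac{24503}{2}$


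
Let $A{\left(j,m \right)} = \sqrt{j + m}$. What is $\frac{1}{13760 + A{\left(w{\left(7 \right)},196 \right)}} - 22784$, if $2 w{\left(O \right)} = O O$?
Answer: $- \frac{8627725681536}{378674759} - \frac{21 \sqrt{2}}{378674759} \approx -22784.0$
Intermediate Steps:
$w{\left(O \right)} = \frac{O^{2}}{2}$ ($w{\left(O \right)} = \frac{O O}{2} = \frac{O^{2}}{2}$)
$\frac{1}{13760 + A{\left(w{\left(7 \right)},196 \right)}} - 22784 = \frac{1}{13760 + \sqrt{\frac{7^{2}}{2} + 196}} - 22784 = \frac{1}{13760 + \sqrt{\frac{1}{2} \cdot 49 + 196}} - 22784 = \frac{1}{13760 + \sqrt{\frac{49}{2} + 196}} - 22784 = \frac{1}{13760 + \sqrt{\frac{441}{2}}} - 22784 = \frac{1}{13760 + \frac{21 \sqrt{2}}{2}} - 22784 = -22784 + \frac{1}{13760 + \frac{21 \sqrt{2}}{2}}$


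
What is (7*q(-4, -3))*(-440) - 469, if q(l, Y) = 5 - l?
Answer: -28189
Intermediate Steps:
(7*q(-4, -3))*(-440) - 469 = (7*(5 - 1*(-4)))*(-440) - 469 = (7*(5 + 4))*(-440) - 469 = (7*9)*(-440) - 469 = 63*(-440) - 469 = -27720 - 469 = -28189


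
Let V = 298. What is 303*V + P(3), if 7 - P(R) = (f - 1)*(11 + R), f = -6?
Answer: 90399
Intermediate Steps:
P(R) = 84 + 7*R (P(R) = 7 - (-6 - 1)*(11 + R) = 7 - (-7)*(11 + R) = 7 - (-77 - 7*R) = 7 + (77 + 7*R) = 84 + 7*R)
303*V + P(3) = 303*298 + (84 + 7*3) = 90294 + (84 + 21) = 90294 + 105 = 90399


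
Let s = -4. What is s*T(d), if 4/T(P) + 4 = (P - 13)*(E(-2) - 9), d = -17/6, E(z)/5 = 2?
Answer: 96/119 ≈ 0.80672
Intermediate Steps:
E(z) = 10 (E(z) = 5*2 = 10)
d = -17/6 (d = -17*⅙ = -17/6 ≈ -2.8333)
T(P) = 4/(-17 + P) (T(P) = 4/(-4 + (P - 13)*(10 - 9)) = 4/(-4 + (-13 + P)*1) = 4/(-4 + (-13 + P)) = 4/(-17 + P))
s*T(d) = -16/(-17 - 17/6) = -16/(-119/6) = -16*(-6)/119 = -4*(-24/119) = 96/119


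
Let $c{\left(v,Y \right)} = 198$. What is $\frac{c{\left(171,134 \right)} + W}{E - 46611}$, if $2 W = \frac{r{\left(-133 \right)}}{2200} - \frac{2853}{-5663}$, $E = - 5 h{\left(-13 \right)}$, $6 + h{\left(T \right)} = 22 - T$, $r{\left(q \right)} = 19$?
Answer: $- \frac{4939989797}{1165028603200} \approx -0.0042402$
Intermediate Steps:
$h{\left(T \right)} = 16 - T$ ($h{\left(T \right)} = -6 - \left(-22 + T\right) = 16 - T$)
$E = -145$ ($E = - 5 \left(16 - -13\right) = - 5 \left(16 + 13\right) = \left(-5\right) 29 = -145$)
$W = \frac{6384197}{24917200}$ ($W = \frac{\frac{19}{2200} - \frac{2853}{-5663}}{2} = \frac{19 \cdot \frac{1}{2200} - - \frac{2853}{5663}}{2} = \frac{\frac{19}{2200} + \frac{2853}{5663}}{2} = \frac{1}{2} \cdot \frac{6384197}{12458600} = \frac{6384197}{24917200} \approx 0.25622$)
$\frac{c{\left(171,134 \right)} + W}{E - 46611} = \frac{198 + \frac{6384197}{24917200}}{-145 - 46611} = \frac{4939989797}{24917200 \left(-46756\right)} = \frac{4939989797}{24917200} \left(- \frac{1}{46756}\right) = - \frac{4939989797}{1165028603200}$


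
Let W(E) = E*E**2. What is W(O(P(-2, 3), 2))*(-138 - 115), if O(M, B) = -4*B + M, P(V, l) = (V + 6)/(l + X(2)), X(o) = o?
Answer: 11803968/125 ≈ 94432.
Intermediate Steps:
P(V, l) = (6 + V)/(2 + l) (P(V, l) = (V + 6)/(l + 2) = (6 + V)/(2 + l))
O(M, B) = M - 4*B
W(E) = E**3
W(O(P(-2, 3), 2))*(-138 - 115) = ((6 - 2)/(2 + 3) - 4*2)**3*(-138 - 115) = (4/5 - 8)**3*(-253) = (-36/5)**3*(-253) = -46656/125*(-253) = 11803968/125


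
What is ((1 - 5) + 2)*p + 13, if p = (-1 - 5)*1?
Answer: 25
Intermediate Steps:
p = -6 (p = -6*1 = -6)
((1 - 5) + 2)*p + 13 = ((1 - 5) + 2)*(-6) + 13 = (-4 + 2)*(-6) + 13 = -2*(-6) + 13 = 12 + 13 = 25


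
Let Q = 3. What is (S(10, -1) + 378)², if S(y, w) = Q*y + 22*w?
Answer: 148996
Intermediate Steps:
S(y, w) = 3*y + 22*w
(S(10, -1) + 378)² = ((3*10 + 22*(-1)) + 378)² = ((30 - 22) + 378)² = (8 + 378)² = 386² = 148996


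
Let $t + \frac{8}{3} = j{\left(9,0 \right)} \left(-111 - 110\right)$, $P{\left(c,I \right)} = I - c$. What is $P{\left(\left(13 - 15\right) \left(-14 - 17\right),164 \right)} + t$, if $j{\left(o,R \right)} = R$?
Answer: $\frac{298}{3} \approx 99.333$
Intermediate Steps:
$t = - \frac{8}{3}$ ($t = - \frac{8}{3} + 0 \left(-111 - 110\right) = - \frac{8}{3} + 0 \left(-221\right) = - \frac{8}{3} + 0 = - \frac{8}{3} \approx -2.6667$)
$P{\left(\left(13 - 15\right) \left(-14 - 17\right),164 \right)} + t = \left(164 - \left(13 - 15\right) \left(-14 - 17\right)\right) - \frac{8}{3} = \left(164 - \left(-2\right) \left(-31\right)\right) - \frac{8}{3} = \left(164 - 62\right) - \frac{8}{3} = 102 - \frac{8}{3} = \frac{298}{3}$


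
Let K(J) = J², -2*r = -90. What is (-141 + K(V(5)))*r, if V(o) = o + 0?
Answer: -5220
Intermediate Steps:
V(o) = o
r = 45 (r = -½*(-90) = 45)
(-141 + K(V(5)))*r = (-141 + 5²)*45 = (-141 + 25)*45 = -116*45 = -5220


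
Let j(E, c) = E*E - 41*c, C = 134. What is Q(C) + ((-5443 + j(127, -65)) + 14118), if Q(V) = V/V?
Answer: 27470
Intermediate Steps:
j(E, c) = E² - 41*c
Q(V) = 1
Q(C) + ((-5443 + j(127, -65)) + 14118) = 1 + ((-5443 + (127² - 41*(-65))) + 14118) = 1 + ((-5443 + (16129 + 2665)) + 14118) = 1 + ((-5443 + 18794) + 14118) = 1 + (13351 + 14118) = 1 + 27469 = 27470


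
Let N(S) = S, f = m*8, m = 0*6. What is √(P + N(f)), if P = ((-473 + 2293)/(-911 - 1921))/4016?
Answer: I*√20214285/355416 ≈ 0.01265*I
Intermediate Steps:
m = 0
P = -455/2843328 (P = (1820/(-2832))*(1/4016) = (1820*(-1/2832))*(1/4016) = -455/708*1/4016 = -455/2843328 ≈ -0.00016002)
f = 0 (f = 0*8 = 0)
√(P + N(f)) = √(-455/2843328 + 0) = √(-455/2843328) = I*√20214285/355416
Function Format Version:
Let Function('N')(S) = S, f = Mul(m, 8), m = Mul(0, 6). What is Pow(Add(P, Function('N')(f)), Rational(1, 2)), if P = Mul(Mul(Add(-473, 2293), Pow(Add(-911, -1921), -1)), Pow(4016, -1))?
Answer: Mul(Rational(1, 355416), I, Pow(20214285, Rational(1, 2))) ≈ Mul(0.012650, I)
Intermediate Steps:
m = 0
P = Rational(-455, 2843328) (P = Mul(Mul(1820, Pow(-2832, -1)), Rational(1, 4016)) = Mul(Mul(1820, Rational(-1, 2832)), Rational(1, 4016)) = Mul(Rational(-455, 708), Rational(1, 4016)) = Rational(-455, 2843328) ≈ -0.00016002)
f = 0 (f = Mul(0, 8) = 0)
Pow(Add(P, Function('N')(f)), Rational(1, 2)) = Pow(Add(Rational(-455, 2843328), 0), Rational(1, 2)) = Pow(Rational(-455, 2843328), Rational(1, 2)) = Mul(Rational(1, 355416), I, Pow(20214285, Rational(1, 2)))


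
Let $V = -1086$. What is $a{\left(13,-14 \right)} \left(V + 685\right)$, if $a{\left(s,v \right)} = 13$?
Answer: $-5213$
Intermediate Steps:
$a{\left(13,-14 \right)} \left(V + 685\right) = 13 \left(-1086 + 685\right) = 13 \left(-401\right) = -5213$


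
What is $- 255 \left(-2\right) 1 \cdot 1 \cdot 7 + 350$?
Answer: $3920$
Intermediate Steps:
$- 255 \left(-2\right) 1 \cdot 1 \cdot 7 + 350 = - 255 \left(-2\right) 1 \cdot 7 + 350 = - 255 \left(\left(-2\right) 7\right) + 350 = \left(-255\right) \left(-14\right) + 350 = 3570 + 350 = 3920$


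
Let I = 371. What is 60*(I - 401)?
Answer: -1800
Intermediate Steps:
60*(I - 401) = 60*(371 - 401) = 60*(-30) = -1800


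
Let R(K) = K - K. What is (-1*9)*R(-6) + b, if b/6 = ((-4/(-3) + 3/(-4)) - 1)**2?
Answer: 25/24 ≈ 1.0417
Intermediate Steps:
R(K) = 0
b = 25/24 (b = 6*((-4/(-3) + 3/(-4)) - 1)**2 = 6*((-4*(-1/3) + 3*(-1/4)) - 1)**2 = 6*((4/3 - 3/4) - 1)**2 = 6*(7/12 - 1)**2 = 6*(-5/12)**2 = 6*(25/144) = 25/24 ≈ 1.0417)
(-1*9)*R(-6) + b = -1*9*0 + 25/24 = -9*0 + 25/24 = 0 + 25/24 = 25/24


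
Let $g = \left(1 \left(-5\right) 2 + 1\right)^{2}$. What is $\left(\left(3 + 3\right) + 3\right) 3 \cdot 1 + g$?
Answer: $108$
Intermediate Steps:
$g = 81$ ($g = \left(\left(-5\right) 2 + 1\right)^{2} = \left(-10 + 1\right)^{2} = \left(-9\right)^{2} = 81$)
$\left(\left(3 + 3\right) + 3\right) 3 \cdot 1 + g = \left(\left(3 + 3\right) + 3\right) 3 \cdot 1 + 81 = \left(6 + 3\right) 3 + 81 = 9 \cdot 3 + 81 = 27 + 81 = 108$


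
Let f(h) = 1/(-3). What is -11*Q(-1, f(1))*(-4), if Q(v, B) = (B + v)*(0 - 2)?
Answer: 352/3 ≈ 117.33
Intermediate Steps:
f(h) = -1/3
Q(v, B) = -2*B - 2*v (Q(v, B) = (B + v)*(-2) = -2*B - 2*v)
-11*Q(-1, f(1))*(-4) = -11*(-2*(-1/3) - 2*(-1))*(-4) = -11*(2/3 + 2)*(-4) = -11*8/3*(-4) = -88/3*(-4) = 352/3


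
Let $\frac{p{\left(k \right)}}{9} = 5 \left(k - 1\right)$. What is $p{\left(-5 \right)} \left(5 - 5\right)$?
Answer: $0$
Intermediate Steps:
$p{\left(k \right)} = -45 + 45 k$ ($p{\left(k \right)} = 9 \cdot 5 \left(k - 1\right) = 9 \cdot 5 \left(-1 + k\right) = 9 \left(-5 + 5 k\right) = -45 + 45 k$)
$p{\left(-5 \right)} \left(5 - 5\right) = \left(-45 + 45 \left(-5\right)\right) \left(5 - 5\right) = \left(-45 - 225\right) 0 = \left(-270\right) 0 = 0$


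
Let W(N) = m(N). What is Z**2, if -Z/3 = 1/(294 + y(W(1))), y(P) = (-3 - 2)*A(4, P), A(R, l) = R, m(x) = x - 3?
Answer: 9/75076 ≈ 0.00011988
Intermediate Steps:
m(x) = -3 + x
W(N) = -3 + N
y(P) = -20 (y(P) = (-3 - 2)*4 = -5*4 = -20)
Z = -3/274 (Z = -3/(294 - 20) = -3/274 ≈ -0.010949)
Z**2 = (-3/274)**2 = 9/75076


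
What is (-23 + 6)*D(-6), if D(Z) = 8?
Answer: -136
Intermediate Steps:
(-23 + 6)*D(-6) = (-23 + 6)*8 = -17*8 = -136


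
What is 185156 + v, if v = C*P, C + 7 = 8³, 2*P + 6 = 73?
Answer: 404147/2 ≈ 2.0207e+5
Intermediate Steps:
P = 67/2 (P = -3 + (½)*73 = -3 + 73/2 = 67/2 ≈ 33.500)
C = 505 (C = -7 + 8³ = -7 + 512 = 505)
v = 33835/2 (v = 505*(67/2) = 33835/2 ≈ 16918.)
185156 + v = 185156 + 33835/2 = 404147/2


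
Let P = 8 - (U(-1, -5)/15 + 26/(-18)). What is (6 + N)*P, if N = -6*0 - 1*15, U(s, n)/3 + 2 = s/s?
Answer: -434/5 ≈ -86.800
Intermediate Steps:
U(s, n) = -3 (U(s, n) = -6 + 3*(s/s) = -6 + 3*1 = -6 + 3 = -3)
N = -15 (N = 0 - 15 = -15)
P = 434/45 (P = 8 - (-3/15 + 26/(-18)) = 8 - (-3*1/15 + 26*(-1/18)) = 8 - (-1/5 - 13/9) = 8 - 1*(-74/45) = 8 + 74/45 = 434/45 ≈ 9.6444)
(6 + N)*P = (6 - 15)*(434/45) = -9*434/45 = -434/5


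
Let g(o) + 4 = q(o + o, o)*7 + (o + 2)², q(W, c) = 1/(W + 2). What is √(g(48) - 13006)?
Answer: I*√2059946/14 ≈ 102.52*I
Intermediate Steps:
q(W, c) = 1/(2 + W)
g(o) = -4 + (2 + o)² + 7/(2 + 2*o) (g(o) = -4 + (7/(2 + (o + o)) + (o + 2)²) = -4 + (7/(2 + 2*o) + (2 + o)²) = -4 + ((2 + o)² + 7/(2 + 2*o)) = -4 + (2 + o)² + 7/(2 + 2*o))
√(g(48) - 13006) = √((7/2 + (1 + 48)*(-4 + (2 + 48)²))/(1 + 48) - 13006) = √((7/2 + 49*(-4 + 50²))/49 - 13006) = √((7/2 + 49*(-4 + 2500))/49 - 13006) = √((7/2 + 49*2496)/49 - 13006) = √((7/2 + 122304)/49 - 13006) = √((1/49)*(244615/2) - 13006) = √(34945/14 - 13006) = √(-147139/14) = I*√2059946/14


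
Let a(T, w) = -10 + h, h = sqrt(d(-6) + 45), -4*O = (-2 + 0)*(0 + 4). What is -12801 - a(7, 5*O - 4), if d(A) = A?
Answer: -12791 - sqrt(39) ≈ -12797.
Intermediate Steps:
O = 2 (O = -(-2 + 0)*(0 + 4)/4 = -(-1)*4/2 = -1/4*(-8) = 2)
h = sqrt(39) (h = sqrt(-6 + 45) = sqrt(39) ≈ 6.2450)
a(T, w) = -10 + sqrt(39)
-12801 - a(7, 5*O - 4) = -12801 - (-10 + sqrt(39)) = -12801 + (10 - sqrt(39)) = -12791 - sqrt(39)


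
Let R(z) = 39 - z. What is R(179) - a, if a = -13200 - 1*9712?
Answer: 22772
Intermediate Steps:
a = -22912 (a = -13200 - 9712 = -22912)
R(179) - a = (39 - 1*179) - 1*(-22912) = (39 - 179) + 22912 = -140 + 22912 = 22772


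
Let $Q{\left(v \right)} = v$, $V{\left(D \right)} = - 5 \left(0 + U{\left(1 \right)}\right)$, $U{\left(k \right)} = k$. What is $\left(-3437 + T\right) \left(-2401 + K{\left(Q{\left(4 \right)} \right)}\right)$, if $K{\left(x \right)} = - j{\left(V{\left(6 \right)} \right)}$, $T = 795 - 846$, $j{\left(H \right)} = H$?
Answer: $8357248$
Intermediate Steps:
$V{\left(D \right)} = -5$ ($V{\left(D \right)} = - 5 \left(0 + 1\right) = \left(-5\right) 1 = -5$)
$T = -51$
$K{\left(x \right)} = 5$ ($K{\left(x \right)} = \left(-1\right) \left(-5\right) = 5$)
$\left(-3437 + T\right) \left(-2401 + K{\left(Q{\left(4 \right)} \right)}\right) = \left(-3437 - 51\right) \left(-2401 + 5\right) = \left(-3488\right) \left(-2396\right) = 8357248$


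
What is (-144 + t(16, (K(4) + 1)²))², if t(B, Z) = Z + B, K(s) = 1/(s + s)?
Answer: 65788321/4096 ≈ 16062.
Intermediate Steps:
K(s) = 1/(2*s)
t(B, Z) = B + Z
(-144 + t(16, (K(4) + 1)²))² = (-144 + (16 + ((½)/4 + 1)²))² = (-144 + (16 + ((½)*(¼) + 1)²))² = (-144 + (16 + (⅛ + 1)²))² = (-144 + (16 + (9/8)²))² = (-144 + (16 + 81/64))² = (-144 + 1105/64)² = (-8111/64)² = 65788321/4096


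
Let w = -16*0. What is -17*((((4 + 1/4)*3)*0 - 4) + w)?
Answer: 68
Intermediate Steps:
w = 0
-17*((((4 + 1/4)*3)*0 - 4) + w) = -17*((((4 + 1/4)*3)*0 - 4) + 0) = -17*((((17/4)*3)*0 - 4) + 0) = -17*(((51/4)*0 - 4) + 0) = -17*((0 - 4) + 0) = -17*(-4 + 0) = -17*(-4) = 68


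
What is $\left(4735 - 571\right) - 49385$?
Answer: $-45221$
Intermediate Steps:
$\left(4735 - 571\right) - 49385 = 4164 - 49385 = -45221$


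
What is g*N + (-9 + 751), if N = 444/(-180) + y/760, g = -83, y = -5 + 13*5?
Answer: 535903/570 ≈ 940.18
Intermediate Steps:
y = 60 (y = -5 + 65 = 60)
N = -1361/570 (N = 444/(-180) + 60/760 = 444*(-1/180) + 60*(1/760) = -37/15 + 3/38 = -1361/570 ≈ -2.3877)
g*N + (-9 + 751) = -83*(-1361/570) + (-9 + 751) = 112963/570 + 742 = 535903/570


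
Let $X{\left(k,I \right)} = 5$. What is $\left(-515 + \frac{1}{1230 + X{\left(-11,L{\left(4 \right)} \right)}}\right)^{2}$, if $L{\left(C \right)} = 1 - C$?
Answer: $\frac{404526528576}{1525225} \approx 2.6522 \cdot 10^{5}$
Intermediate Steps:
$\left(-515 + \frac{1}{1230 + X{\left(-11,L{\left(4 \right)} \right)}}\right)^{2} = \left(-515 + \frac{1}{1230 + 5}\right)^{2} = \left(-515 + \frac{1}{1235}\right)^{2} = \left(- \frac{636024}{1235}\right)^{2} = \frac{404526528576}{1525225}$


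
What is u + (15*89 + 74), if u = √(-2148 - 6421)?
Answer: 1409 + I*√8569 ≈ 1409.0 + 92.569*I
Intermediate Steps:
u = I*√8569 (u = √(-8569) = I*√8569 ≈ 92.569*I)
u + (15*89 + 74) = I*√8569 + (15*89 + 74) = I*√8569 + (1335 + 74) = I*√8569 + 1409 = 1409 + I*√8569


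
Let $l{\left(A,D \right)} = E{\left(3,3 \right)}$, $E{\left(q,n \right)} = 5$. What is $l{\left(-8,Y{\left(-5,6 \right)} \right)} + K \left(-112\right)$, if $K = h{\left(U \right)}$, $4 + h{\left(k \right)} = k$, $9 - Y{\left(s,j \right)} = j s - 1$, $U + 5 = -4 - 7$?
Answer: $2245$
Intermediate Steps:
$U = -16$ ($U = -5 - 11 = -16$)
$Y{\left(s,j \right)} = 10 - j s$ ($Y{\left(s,j \right)} = 9 - \left(j s - 1\right) = 9 - \left(-1 + j s\right) = 10 - j s$)
$l{\left(A,D \right)} = 5$
$h{\left(k \right)} = -4 + k$
$K = -20$ ($K = -4 - 16 = -20$)
$l{\left(-8,Y{\left(-5,6 \right)} \right)} + K \left(-112\right) = 5 - -2240 = 5 + 2240 = 2245$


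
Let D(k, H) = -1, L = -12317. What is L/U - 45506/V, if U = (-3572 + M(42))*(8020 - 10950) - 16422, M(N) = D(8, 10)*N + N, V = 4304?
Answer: -118892422149/11243702888 ≈ -10.574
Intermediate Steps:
M(N) = 0 (M(N) = -N + N = 0)
U = 10449538 (U = (-3572 + 0)*(8020 - 10950) - 16422 = -3572*(-2930) - 16422 = 10465960 - 16422 = 10449538)
L/U - 45506/V = -12317/10449538 - 45506/4304 = -12317*1/10449538 - 45506*1/4304 = -12317/10449538 - 22753/2152 = -118892422149/11243702888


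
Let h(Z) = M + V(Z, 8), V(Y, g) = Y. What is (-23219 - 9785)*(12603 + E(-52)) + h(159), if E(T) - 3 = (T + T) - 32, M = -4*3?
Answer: -411559733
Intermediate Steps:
M = -12
E(T) = -29 + 2*T (E(T) = 3 + ((T + T) - 32) = 3 + (2*T - 32) = 3 + (-32 + 2*T) = -29 + 2*T)
h(Z) = -12 + Z
(-23219 - 9785)*(12603 + E(-52)) + h(159) = (-23219 - 9785)*(12603 + (-29 + 2*(-52))) + (-12 + 159) = -33004*(12603 + (-29 - 104)) + 147 = -33004*(12603 - 133) + 147 = -33004*12470 + 147 = -411559880 + 147 = -411559733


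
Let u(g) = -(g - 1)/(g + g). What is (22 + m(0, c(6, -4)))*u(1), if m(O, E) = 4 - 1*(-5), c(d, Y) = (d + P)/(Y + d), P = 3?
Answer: 0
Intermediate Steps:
c(d, Y) = (3 + d)/(Y + d) (c(d, Y) = (d + 3)/(Y + d) = (3 + d)/(Y + d))
u(g) = -(-1 + g)/(2*g)
m(O, E) = 9 (m(O, E) = 4 + 5 = 9)
(22 + m(0, c(6, -4)))*u(1) = (22 + 9)*((½)*(1 - 1*1)/1) = 31*((½)*1*(1 - 1)) = 31*((½)*1*0) = 31*0 = 0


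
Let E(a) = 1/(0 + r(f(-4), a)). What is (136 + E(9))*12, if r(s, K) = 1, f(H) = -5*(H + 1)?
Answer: 1644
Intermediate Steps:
f(H) = -5 - 5*H (f(H) = -5*(1 + H) = -5 - 5*H)
E(a) = 1 (E(a) = 1/(0 + 1) = 1/1 = 1)
(136 + E(9))*12 = (136 + 1)*12 = 137*12 = 1644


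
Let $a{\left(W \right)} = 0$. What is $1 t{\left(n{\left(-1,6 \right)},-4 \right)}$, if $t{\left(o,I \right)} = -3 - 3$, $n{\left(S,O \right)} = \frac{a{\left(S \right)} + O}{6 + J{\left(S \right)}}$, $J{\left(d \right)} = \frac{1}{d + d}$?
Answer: $-6$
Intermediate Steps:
$J{\left(d \right)} = \frac{1}{2 d}$
$n{\left(S,O \right)} = \frac{O}{6 + \frac{1}{2 S}}$ ($n{\left(S,O \right)} = \frac{0 + O}{6 + \frac{1}{2 S}} = \frac{O}{6 + \frac{1}{2 S}}$)
$t{\left(o,I \right)} = -6$ ($t{\left(o,I \right)} = -3 - 3 = -6$)
$1 t{\left(n{\left(-1,6 \right)},-4 \right)} = 1 \left(-6\right) = -6$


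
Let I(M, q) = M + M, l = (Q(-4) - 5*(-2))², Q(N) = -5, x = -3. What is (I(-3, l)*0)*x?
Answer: 0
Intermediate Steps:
l = 25 (l = (-5 - 5*(-2))² = (-5 + 10)² = 5² = 25)
I(M, q) = 2*M
(I(-3, l)*0)*x = ((2*(-3))*0)*(-3) = -6*0*(-3) = 0*(-3) = 0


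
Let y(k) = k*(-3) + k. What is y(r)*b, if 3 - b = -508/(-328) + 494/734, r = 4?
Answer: -93676/15047 ≈ -6.2256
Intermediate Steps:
y(k) = -2*k (y(k) = -3*k + k = -2*k)
b = 23419/30094 (b = 3 - (-508/(-328) + 494/734) = 3 - (-508*(-1/328) + 494*(1/734)) = 3 - (127/82 + 247/367) = 3 - 1*66863/30094 = 3 - 66863/30094 = 23419/30094 ≈ 0.77820)
y(r)*b = -2*4*(23419/30094) = -8*23419/30094 = -93676/15047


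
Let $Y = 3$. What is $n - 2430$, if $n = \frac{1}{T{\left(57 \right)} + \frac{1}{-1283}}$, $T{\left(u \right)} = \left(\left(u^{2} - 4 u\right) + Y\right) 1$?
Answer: $- \frac{9427890847}{3879791} \approx -2430.0$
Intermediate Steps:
$T{\left(u \right)} = 3 + u^{2} - 4 u$ ($T{\left(u \right)} = \left(\left(u^{2} - 4 u\right) + 3\right) 1 = \left(3 + u^{2} - 4 u\right) 1 = 3 + u^{2} - 4 u$)
$n = \frac{1283}{3879791}$ ($n = \frac{1}{\left(3 + 57^{2} - 228\right) + \frac{1}{-1283}} = \frac{1}{\left(3 + 3249 - 228\right) - \frac{1}{1283}} = \frac{1}{3024 - \frac{1}{1283}} = \frac{1}{\frac{3879791}{1283}} = \frac{1283}{3879791} \approx 0.00033069$)
$n - 2430 = \frac{1283}{3879791} - 2430 = - \frac{9427890847}{3879791}$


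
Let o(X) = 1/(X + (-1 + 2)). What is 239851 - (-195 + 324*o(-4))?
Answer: 240154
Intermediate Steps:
o(X) = 1/(1 + X) (o(X) = 1/(X + 1) = 1/(1 + X))
239851 - (-195 + 324*o(-4)) = 239851 - (-195 + 324/(1 - 4)) = 239851 - (-195 + 324/(-3)) = 239851 - (-195 + 324*(-1/3)) = 239851 - (-195 - 108) = 239851 - 1*(-303) = 239851 + 303 = 240154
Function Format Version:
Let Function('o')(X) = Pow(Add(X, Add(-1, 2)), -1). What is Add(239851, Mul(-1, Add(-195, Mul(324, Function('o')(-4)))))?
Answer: 240154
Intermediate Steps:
Function('o')(X) = Pow(Add(1, X), -1) (Function('o')(X) = Pow(Add(X, 1), -1) = Pow(Add(1, X), -1))
Add(239851, Mul(-1, Add(-195, Mul(324, Function('o')(-4))))) = Add(239851, Mul(-1, Add(-195, Mul(324, Pow(Add(1, -4), -1))))) = Add(239851, Mul(-1, Add(-195, Mul(324, Pow(-3, -1))))) = Add(239851, Mul(-1, Add(-195, Mul(324, Rational(-1, 3))))) = Add(239851, Mul(-1, Add(-195, -108))) = Add(239851, Mul(-1, -303)) = Add(239851, 303) = 240154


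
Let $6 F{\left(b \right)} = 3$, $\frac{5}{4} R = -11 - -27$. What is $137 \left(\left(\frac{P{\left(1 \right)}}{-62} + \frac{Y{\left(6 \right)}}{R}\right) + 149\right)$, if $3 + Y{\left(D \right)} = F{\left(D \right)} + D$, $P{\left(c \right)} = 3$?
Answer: $\frac{81121125}{3968} \approx 20444.0$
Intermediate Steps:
$R = \frac{64}{5}$ ($R = \frac{4 \left(-11 - -27\right)}{5} = \frac{4 \left(-11 + 27\right)}{5} = \frac{4}{5} \cdot 16 = \frac{64}{5} \approx 12.8$)
$F{\left(b \right)} = \frac{1}{2}$ ($F{\left(b \right)} = \frac{1}{6} \cdot 3 = \frac{1}{2}$)
$Y{\left(D \right)} = - \frac{5}{2} + D$ ($Y{\left(D \right)} = -3 + \left(\frac{1}{2} + D\right) = - \frac{5}{2} + D$)
$137 \left(\left(\frac{P{\left(1 \right)}}{-62} + \frac{Y{\left(6 \right)}}{R}\right) + 149\right) = 137 \left(\left(\frac{3}{-62} + \frac{- \frac{5}{2} + 6}{\frac{64}{5}}\right) + 149\right) = 137 \left(\left(3 \left(- \frac{1}{62}\right) + \frac{7}{2} \cdot \frac{5}{64}\right) + 149\right) = 137 \left(\left(- \frac{3}{62} + \frac{35}{128}\right) + 149\right) = 137 \left(\frac{893}{3968} + 149\right) = 137 \cdot \frac{592125}{3968} = \frac{81121125}{3968}$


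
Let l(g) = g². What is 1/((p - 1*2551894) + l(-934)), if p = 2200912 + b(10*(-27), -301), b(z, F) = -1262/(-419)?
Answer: 419/218456968 ≈ 1.9180e-6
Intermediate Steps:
b(z, F) = 1262/419 (b(z, F) = -1262*(-1/419) = 1262/419)
p = 922183390/419 (p = 2200912 + 1262/419 = 922183390/419 ≈ 2.2009e+6)
1/((p - 1*2551894) + l(-934)) = 1/((922183390/419 - 1*2551894) + (-934)²) = 1/((922183390/419 - 2551894) + 872356) = 1/(-147060196/419 + 872356) = 1/(218456968/419) = 419/218456968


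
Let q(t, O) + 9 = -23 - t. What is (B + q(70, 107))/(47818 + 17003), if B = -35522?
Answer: -35624/64821 ≈ -0.54957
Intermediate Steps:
q(t, O) = -32 - t (q(t, O) = -9 + (-23 - t) = -32 - t)
(B + q(70, 107))/(47818 + 17003) = (-35522 + (-32 - 1*70))/(47818 + 17003) = (-35522 + (-32 - 70))/64821 = (-35522 - 102)*(1/64821) = -35624*1/64821 = -35624/64821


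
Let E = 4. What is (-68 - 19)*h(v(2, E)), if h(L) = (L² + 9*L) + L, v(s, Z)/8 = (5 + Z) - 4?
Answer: -174000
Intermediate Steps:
v(s, Z) = 8 + 8*Z (v(s, Z) = 8*((5 + Z) - 4) = 8*(1 + Z) = 8 + 8*Z)
h(L) = L² + 10*L
(-68 - 19)*h(v(2, E)) = (-68 - 19)*((8 + 8*4)*(10 + (8 + 8*4))) = -87*(8 + 32)*(10 + (8 + 32)) = -3480*(10 + 40) = -3480*50 = -87*2000 = -174000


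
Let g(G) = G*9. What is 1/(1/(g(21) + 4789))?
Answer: 4978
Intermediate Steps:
g(G) = 9*G
1/(1/(g(21) + 4789)) = 1/(1/(9*21 + 4789)) = 1/(1/(189 + 4789)) = 1/(1/4978) = 4978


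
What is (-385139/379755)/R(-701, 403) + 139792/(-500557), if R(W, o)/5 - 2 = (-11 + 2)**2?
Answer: -22223769070823/78886944767025 ≈ -0.28172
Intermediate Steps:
R(W, o) = 415 (R(W, o) = 10 + 5*(-11 + 2)**2 = 10 + 5*(-9)**2 = 10 + 5*81 = 10 + 405 = 415)
(-385139/379755)/R(-701, 403) + 139792/(-500557) = -385139/379755/415 + 139792/(-500557) = -385139*1/379755*(1/415) + 139792*(-1/500557) = -385139/379755*1/415 - 139792/500557 = -385139/157598325 - 139792/500557 = -22223769070823/78886944767025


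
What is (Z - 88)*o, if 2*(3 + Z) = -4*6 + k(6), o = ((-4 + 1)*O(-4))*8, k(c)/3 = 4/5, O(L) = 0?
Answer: 0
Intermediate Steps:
k(c) = 12/5 (k(c) = 3*(4/5) = 12/5)
o = 0 (o = ((-4 + 1)*0)*8 = -3*0*8 = 0*8 = 0)
Z = -69/5 (Z = -3 + (-4*6 + 12/5)/2 = -3 + (-24 + 12/5)/2 = -3 + (1/2)*(-108/5) = -3 - 54/5 = -69/5 ≈ -13.800)
(Z - 88)*o = (-69/5 - 88)*0 = -509/5*0 = 0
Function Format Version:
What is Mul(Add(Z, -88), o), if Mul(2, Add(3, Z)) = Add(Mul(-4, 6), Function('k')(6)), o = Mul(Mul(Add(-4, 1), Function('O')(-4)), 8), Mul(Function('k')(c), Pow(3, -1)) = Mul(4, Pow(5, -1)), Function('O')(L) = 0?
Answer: 0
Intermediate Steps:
Function('k')(c) = Rational(12, 5) (Function('k')(c) = Mul(3, Mul(4, Pow(5, -1))) = Mul(3, Mul(4, Rational(1, 5))) = Mul(3, Rational(4, 5)) = Rational(12, 5))
o = 0 (o = Mul(Mul(Add(-4, 1), 0), 8) = Mul(Mul(-3, 0), 8) = Mul(0, 8) = 0)
Z = Rational(-69, 5) (Z = Add(-3, Mul(Rational(1, 2), Add(Mul(-4, 6), Rational(12, 5)))) = Add(-3, Mul(Rational(1, 2), Add(-24, Rational(12, 5)))) = Add(-3, Mul(Rational(1, 2), Rational(-108, 5))) = Add(-3, Rational(-54, 5)) = Rational(-69, 5) ≈ -13.800)
Mul(Add(Z, -88), o) = Mul(Add(Rational(-69, 5), -88), 0) = Mul(Rational(-509, 5), 0) = 0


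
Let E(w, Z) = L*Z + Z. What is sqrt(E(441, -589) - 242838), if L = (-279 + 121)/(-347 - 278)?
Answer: 3*I*sqrt(16914993)/25 ≈ 493.53*I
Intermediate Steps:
L = 158/625 (L = -158/(-625) = -158*(-1/625) = 158/625 ≈ 0.25280)
E(w, Z) = 783*Z/625 (E(w, Z) = 158*Z/625 + Z = 783*Z/625)
sqrt(E(441, -589) - 242838) = sqrt((783/625)*(-589) - 242838) = sqrt(-461187/625 - 242838) = sqrt(-152234937/625) = 3*I*sqrt(16914993)/25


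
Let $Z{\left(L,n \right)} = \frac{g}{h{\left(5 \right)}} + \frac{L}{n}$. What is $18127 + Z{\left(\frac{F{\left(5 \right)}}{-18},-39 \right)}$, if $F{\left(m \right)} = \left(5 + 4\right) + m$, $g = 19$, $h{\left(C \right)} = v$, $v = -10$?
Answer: $\frac{63619171}{3510} \approx 18125.0$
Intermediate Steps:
$h{\left(C \right)} = -10$
$F{\left(m \right)} = 9 + m$
$Z{\left(L,n \right)} = - \frac{19}{10} + \frac{L}{n}$ ($Z{\left(L,n \right)} = \frac{19}{-10} + \frac{L}{n} = 19 \left(- \frac{1}{10}\right) + \frac{L}{n} = - \frac{19}{10} + \frac{L}{n}$)
$18127 + Z{\left(\frac{F{\left(5 \right)}}{-18},-39 \right)} = 18127 - \left(\frac{19}{10} - \frac{\left(9 + 5\right) \frac{1}{-18}}{-39}\right) = 18127 - \left(\frac{19}{10} - 14 \left(- \frac{1}{18}\right) \left(- \frac{1}{39}\right)\right) = 18127 - \frac{6599}{3510} = \frac{63619171}{3510}$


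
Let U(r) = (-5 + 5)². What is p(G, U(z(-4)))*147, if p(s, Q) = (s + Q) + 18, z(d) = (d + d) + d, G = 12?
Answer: 4410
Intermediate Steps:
z(d) = 3*d (z(d) = 2*d + d = 3*d)
U(r) = 0 (U(r) = 0² = 0)
p(s, Q) = 18 + Q + s (p(s, Q) = (Q + s) + 18 = 18 + Q + s)
p(G, U(z(-4)))*147 = (18 + 0 + 12)*147 = 30*147 = 4410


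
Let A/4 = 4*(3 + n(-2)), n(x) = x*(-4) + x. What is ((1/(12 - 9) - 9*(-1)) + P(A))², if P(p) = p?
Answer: 211600/9 ≈ 23511.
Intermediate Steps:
n(x) = -3*x (n(x) = -4*x + x = -3*x)
A = 144 (A = 4*(4*(3 - 3*(-2))) = 4*(4*(3 + 6)) = 4*(4*9) = 4*36 = 144)
((1/(12 - 9) - 9*(-1)) + P(A))² = ((1/(12 - 9) - 9*(-1)) + 144)² = ((1/3 + 9) + 144)² = ((⅓ + 9) + 144)² = (28/3 + 144)² = (460/3)² = 211600/9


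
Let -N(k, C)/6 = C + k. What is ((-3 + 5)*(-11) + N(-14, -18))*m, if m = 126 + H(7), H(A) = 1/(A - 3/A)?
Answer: 493255/23 ≈ 21446.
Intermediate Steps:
N(k, C) = -6*C - 6*k (N(k, C) = -6*(C + k) = -6*C - 6*k)
m = 5803/46 (m = 126 + 7/(-3 + 7**2) = 126 + 7/(-3 + 49) = 126 + 7/46 = 5803/46 ≈ 126.15)
((-3 + 5)*(-11) + N(-14, -18))*m = ((-3 + 5)*(-11) + (-6*(-18) - 6*(-14)))*(5803/46) = (2*(-11) + (108 + 84))*(5803/46) = (-22 + 192)*(5803/46) = 170*(5803/46) = 493255/23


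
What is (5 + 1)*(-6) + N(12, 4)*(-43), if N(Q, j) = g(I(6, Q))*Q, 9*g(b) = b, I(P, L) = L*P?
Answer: -4164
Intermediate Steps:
g(b) = b/9
N(Q, j) = 2*Q²/3 (N(Q, j) = ((Q*6)/9)*Q = ((6*Q)/9)*Q = (2*Q/3)*Q = 2*Q²/3)
(5 + 1)*(-6) + N(12, 4)*(-43) = (5 + 1)*(-6) + ((⅔)*12²)*(-43) = 6*(-6) + ((⅔)*144)*(-43) = -36 + 96*(-43) = -36 - 4128 = -4164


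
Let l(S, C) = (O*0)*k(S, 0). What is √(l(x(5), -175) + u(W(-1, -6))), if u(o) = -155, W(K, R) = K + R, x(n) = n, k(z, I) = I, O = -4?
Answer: I*√155 ≈ 12.45*I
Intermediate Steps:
l(S, C) = 0 (l(S, C) = -4*0*0 = 0*0 = 0)
√(l(x(5), -175) + u(W(-1, -6))) = √(0 - 155) = √(-155) = I*√155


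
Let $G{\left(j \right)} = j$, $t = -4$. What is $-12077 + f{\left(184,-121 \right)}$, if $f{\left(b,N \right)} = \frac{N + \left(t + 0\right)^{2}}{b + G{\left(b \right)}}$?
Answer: $- \frac{4444441}{368} \approx -12077.0$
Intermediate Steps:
$f{\left(b,N \right)} = \frac{16 + N}{2 b}$ ($f{\left(b,N \right)} = \frac{N + \left(-4 + 0\right)^{2}}{b + b} = \frac{N + \left(-4\right)^{2}}{2 b} = \left(N + 16\right) \frac{1}{2 b} = \left(16 + N\right) \frac{1}{2 b} = \frac{16 + N}{2 b}$)
$-12077 + f{\left(184,-121 \right)} = -12077 + \frac{16 - 121}{2 \cdot 184} = -12077 + \frac{1}{2} \cdot \frac{1}{184} \left(-105\right) = -12077 - \frac{105}{368} = - \frac{4444441}{368}$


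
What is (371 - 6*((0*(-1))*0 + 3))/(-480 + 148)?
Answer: -353/332 ≈ -1.0633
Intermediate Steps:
(371 - 6*((0*(-1))*0 + 3))/(-480 + 148) = (371 - 6*(0*0 + 3))/(-332) = (371 - 6*(0 + 3))*(-1/332) = (371 - 6*3)*(-1/332) = (371 - 18)*(-1/332) = 353*(-1/332) = -353/332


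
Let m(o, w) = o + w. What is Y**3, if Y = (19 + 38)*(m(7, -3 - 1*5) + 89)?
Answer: 126203844096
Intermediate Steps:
Y = 5016 (Y = (19 + 38)*((7 + (-3 - 1*5)) + 89) = 57*((7 + (-3 - 5)) + 89) = 57*((7 - 8) + 89) = 57*(-1 + 89) = 57*88 = 5016)
Y**3 = 5016**3 = 126203844096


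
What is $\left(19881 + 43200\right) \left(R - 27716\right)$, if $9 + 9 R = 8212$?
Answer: $-1690858169$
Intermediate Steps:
$R = \frac{8203}{9}$ ($R = -1 + \frac{1}{9} \cdot 8212 = -1 + \frac{8212}{9} = \frac{8203}{9} \approx 911.44$)
$\left(19881 + 43200\right) \left(R - 27716\right) = \left(19881 + 43200\right) \left(\frac{8203}{9} - 27716\right) = 63081 \left(- \frac{241241}{9}\right) = -1690858169$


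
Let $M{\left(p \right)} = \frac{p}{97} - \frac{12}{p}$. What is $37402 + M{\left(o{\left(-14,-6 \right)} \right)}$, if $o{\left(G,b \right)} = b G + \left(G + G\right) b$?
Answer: $\frac{76193069}{2037} \approx 37405.0$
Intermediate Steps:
$o{\left(G,b \right)} = 3 G b$ ($o{\left(G,b \right)} = G b + 2 G b = 3 G b$)
$M{\left(p \right)} = - \frac{12}{p} + \frac{p}{97}$ ($M{\left(p \right)} = p \frac{1}{97} - \frac{12}{p} = \frac{p}{97} - \frac{12}{p} = - \frac{12}{p} + \frac{p}{97}$)
$37402 + M{\left(o{\left(-14,-6 \right)} \right)} = 37402 - \left(\frac{1}{21} - \frac{3}{97} \left(-14\right) \left(-6\right)\right) = 37402 + \left(- \frac{12}{252} + \frac{1}{97} \cdot 252\right) = 37402 + \left(\left(-12\right) \frac{1}{252} + \frac{252}{97}\right) = 37402 + \left(- \frac{1}{21} + \frac{252}{97}\right) = 37402 + \frac{5195}{2037} = \frac{76193069}{2037}$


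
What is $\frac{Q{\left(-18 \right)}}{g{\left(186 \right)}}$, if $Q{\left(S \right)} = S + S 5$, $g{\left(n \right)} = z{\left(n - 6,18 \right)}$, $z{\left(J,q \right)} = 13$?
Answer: $- \frac{108}{13} \approx -8.3077$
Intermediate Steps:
$g{\left(n \right)} = 13$
$Q{\left(S \right)} = 6 S$ ($Q{\left(S \right)} = S + 5 S = 6 S$)
$\frac{Q{\left(-18 \right)}}{g{\left(186 \right)}} = \frac{6 \left(-18\right)}{13} = \left(-108\right) \frac{1}{13} = - \frac{108}{13}$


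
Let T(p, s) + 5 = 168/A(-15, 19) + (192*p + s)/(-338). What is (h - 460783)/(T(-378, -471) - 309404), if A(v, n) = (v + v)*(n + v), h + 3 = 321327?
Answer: 18129670/40195257 ≈ 0.45104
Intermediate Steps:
h = 321324 (h = -3 + 321327 = 321324)
A(v, n) = 2*v*(n + v) (A(v, n) = (2*v)*(n + v) = 2*v*(n + v))
T(p, s) = -32/5 - 96*p/169 - s/338 (T(p, s) = -5 + (168/((2*(-15)*(19 - 15))) + (192*p + s)/(-338)) = -5 + (168/((2*(-15)*4)) + (s + 192*p)*(-1/338)) = -5 + (168/(-120) + (-96*p/169 - s/338)) = -5 + (168*(-1/120) + (-96*p/169 - s/338)) = -5 + (-7/5 + (-96*p/169 - s/338)) = -5 + (-7/5 - 96*p/169 - s/338) = -32/5 - 96*p/169 - s/338)
(h - 460783)/(T(-378, -471) - 309404) = (321324 - 460783)/((-32/5 - 96/169*(-378) - 1/338*(-471)) - 309404) = -139459/((-32/5 + 36288/169 + 471/338) - 309404) = -139459/(27263/130 - 309404) = -139459/(-40195257/130) = -139459*(-130/40195257) = 18129670/40195257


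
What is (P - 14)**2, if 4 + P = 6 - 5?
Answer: 289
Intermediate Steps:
P = -3 (P = -4 + (6 - 5) = -4 + 1 = -3)
(P - 14)**2 = (-3 - 14)**2 = (-17)**2 = 289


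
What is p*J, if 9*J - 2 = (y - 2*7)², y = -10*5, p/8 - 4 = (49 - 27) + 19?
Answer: 163920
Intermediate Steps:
p = 360 (p = 32 + 8*((49 - 27) + 19) = 32 + 8*(22 + 19) = 32 + 8*41 = 32 + 328 = 360)
y = -50
J = 1366/3 (J = 2/9 + (-50 - 2*7)²/9 = 2/9 + (-50 - 1*14)²/9 = 2/9 + (-50 - 14)²/9 = 2/9 + (⅑)*(-64)² = 2/9 + (⅑)*4096 = 2/9 + 4096/9 = 1366/3 ≈ 455.33)
p*J = 360*(1366/3) = 163920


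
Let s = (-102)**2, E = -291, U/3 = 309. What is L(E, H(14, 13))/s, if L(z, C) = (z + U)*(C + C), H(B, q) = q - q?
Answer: 0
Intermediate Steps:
U = 927 (U = 3*309 = 927)
H(B, q) = 0
L(z, C) = 2*C*(927 + z) (L(z, C) = (z + 927)*(C + C) = (927 + z)*(2*C) = 2*C*(927 + z))
s = 10404
L(E, H(14, 13))/s = (2*0*(927 - 291))/10404 = (2*0*636)*(1/10404) = 0*(1/10404) = 0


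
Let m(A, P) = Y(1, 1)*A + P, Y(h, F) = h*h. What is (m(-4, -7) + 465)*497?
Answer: 225638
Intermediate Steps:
Y(h, F) = h²
m(A, P) = A + P (m(A, P) = 1²*A + P = 1*A + P = A + P)
(m(-4, -7) + 465)*497 = ((-4 - 7) + 465)*497 = (-11 + 465)*497 = 454*497 = 225638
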